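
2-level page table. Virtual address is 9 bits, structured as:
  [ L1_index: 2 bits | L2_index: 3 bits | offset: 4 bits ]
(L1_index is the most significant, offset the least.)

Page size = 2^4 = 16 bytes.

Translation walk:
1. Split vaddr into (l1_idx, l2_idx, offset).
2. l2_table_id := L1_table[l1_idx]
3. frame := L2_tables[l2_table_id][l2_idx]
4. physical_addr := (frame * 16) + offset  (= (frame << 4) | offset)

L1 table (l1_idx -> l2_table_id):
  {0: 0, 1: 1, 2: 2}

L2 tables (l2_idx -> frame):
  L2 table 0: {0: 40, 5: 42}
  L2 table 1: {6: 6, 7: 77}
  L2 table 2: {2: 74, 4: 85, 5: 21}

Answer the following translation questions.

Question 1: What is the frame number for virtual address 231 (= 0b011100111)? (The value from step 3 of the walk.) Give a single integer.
vaddr = 231: l1_idx=1, l2_idx=6
L1[1] = 1; L2[1][6] = 6

Answer: 6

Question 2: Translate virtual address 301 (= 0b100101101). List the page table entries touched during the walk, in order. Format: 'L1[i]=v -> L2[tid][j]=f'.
vaddr = 301 = 0b100101101
Split: l1_idx=2, l2_idx=2, offset=13

Answer: L1[2]=2 -> L2[2][2]=74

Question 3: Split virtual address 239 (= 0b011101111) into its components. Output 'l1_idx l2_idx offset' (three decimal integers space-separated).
Answer: 1 6 15

Derivation:
vaddr = 239 = 0b011101111
  top 2 bits -> l1_idx = 1
  next 3 bits -> l2_idx = 6
  bottom 4 bits -> offset = 15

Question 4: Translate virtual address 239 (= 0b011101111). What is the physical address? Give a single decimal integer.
vaddr = 239 = 0b011101111
Split: l1_idx=1, l2_idx=6, offset=15
L1[1] = 1
L2[1][6] = 6
paddr = 6 * 16 + 15 = 111

Answer: 111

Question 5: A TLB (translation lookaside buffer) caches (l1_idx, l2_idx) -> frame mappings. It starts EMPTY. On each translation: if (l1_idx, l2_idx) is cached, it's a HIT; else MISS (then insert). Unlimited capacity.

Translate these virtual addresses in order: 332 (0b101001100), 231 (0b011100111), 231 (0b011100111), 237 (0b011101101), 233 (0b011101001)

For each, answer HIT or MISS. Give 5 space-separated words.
vaddr=332: (2,4) not in TLB -> MISS, insert
vaddr=231: (1,6) not in TLB -> MISS, insert
vaddr=231: (1,6) in TLB -> HIT
vaddr=237: (1,6) in TLB -> HIT
vaddr=233: (1,6) in TLB -> HIT

Answer: MISS MISS HIT HIT HIT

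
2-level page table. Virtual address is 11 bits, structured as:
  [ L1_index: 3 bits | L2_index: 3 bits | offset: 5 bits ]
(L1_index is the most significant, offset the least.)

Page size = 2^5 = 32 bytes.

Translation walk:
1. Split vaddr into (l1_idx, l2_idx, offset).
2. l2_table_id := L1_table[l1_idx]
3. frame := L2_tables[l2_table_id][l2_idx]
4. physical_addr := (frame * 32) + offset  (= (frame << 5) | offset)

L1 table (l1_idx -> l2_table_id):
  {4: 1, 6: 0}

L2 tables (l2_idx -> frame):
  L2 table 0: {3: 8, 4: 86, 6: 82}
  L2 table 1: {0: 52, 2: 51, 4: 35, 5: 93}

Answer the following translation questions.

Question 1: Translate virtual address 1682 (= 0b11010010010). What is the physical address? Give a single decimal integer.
Answer: 2770

Derivation:
vaddr = 1682 = 0b11010010010
Split: l1_idx=6, l2_idx=4, offset=18
L1[6] = 0
L2[0][4] = 86
paddr = 86 * 32 + 18 = 2770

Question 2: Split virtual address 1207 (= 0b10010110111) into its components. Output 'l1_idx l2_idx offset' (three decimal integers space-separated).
vaddr = 1207 = 0b10010110111
  top 3 bits -> l1_idx = 4
  next 3 bits -> l2_idx = 5
  bottom 5 bits -> offset = 23

Answer: 4 5 23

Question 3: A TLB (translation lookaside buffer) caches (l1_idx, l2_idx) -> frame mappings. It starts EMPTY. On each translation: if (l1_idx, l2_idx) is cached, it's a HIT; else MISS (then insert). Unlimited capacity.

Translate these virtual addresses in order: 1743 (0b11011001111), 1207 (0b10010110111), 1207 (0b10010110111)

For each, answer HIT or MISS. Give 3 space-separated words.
vaddr=1743: (6,6) not in TLB -> MISS, insert
vaddr=1207: (4,5) not in TLB -> MISS, insert
vaddr=1207: (4,5) in TLB -> HIT

Answer: MISS MISS HIT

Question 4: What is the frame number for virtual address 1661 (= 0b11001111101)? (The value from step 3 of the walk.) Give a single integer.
vaddr = 1661: l1_idx=6, l2_idx=3
L1[6] = 0; L2[0][3] = 8

Answer: 8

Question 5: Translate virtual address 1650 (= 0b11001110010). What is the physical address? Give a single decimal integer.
vaddr = 1650 = 0b11001110010
Split: l1_idx=6, l2_idx=3, offset=18
L1[6] = 0
L2[0][3] = 8
paddr = 8 * 32 + 18 = 274

Answer: 274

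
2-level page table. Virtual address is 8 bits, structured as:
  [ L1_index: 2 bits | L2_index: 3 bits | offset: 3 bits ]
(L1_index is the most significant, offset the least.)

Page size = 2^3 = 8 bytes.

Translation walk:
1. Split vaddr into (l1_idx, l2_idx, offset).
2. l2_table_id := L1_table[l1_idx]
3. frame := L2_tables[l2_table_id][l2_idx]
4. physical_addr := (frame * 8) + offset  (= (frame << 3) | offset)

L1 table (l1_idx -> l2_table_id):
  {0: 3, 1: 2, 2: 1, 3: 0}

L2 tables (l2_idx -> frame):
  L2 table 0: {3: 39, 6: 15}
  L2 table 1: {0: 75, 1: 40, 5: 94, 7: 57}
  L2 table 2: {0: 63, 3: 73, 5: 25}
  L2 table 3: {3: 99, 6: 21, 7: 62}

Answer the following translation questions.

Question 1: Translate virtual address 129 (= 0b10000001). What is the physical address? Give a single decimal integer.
Answer: 601

Derivation:
vaddr = 129 = 0b10000001
Split: l1_idx=2, l2_idx=0, offset=1
L1[2] = 1
L2[1][0] = 75
paddr = 75 * 8 + 1 = 601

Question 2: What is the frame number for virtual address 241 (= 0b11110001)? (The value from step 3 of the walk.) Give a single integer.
vaddr = 241: l1_idx=3, l2_idx=6
L1[3] = 0; L2[0][6] = 15

Answer: 15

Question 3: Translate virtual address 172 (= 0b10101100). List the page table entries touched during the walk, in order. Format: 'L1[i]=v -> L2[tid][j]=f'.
vaddr = 172 = 0b10101100
Split: l1_idx=2, l2_idx=5, offset=4

Answer: L1[2]=1 -> L2[1][5]=94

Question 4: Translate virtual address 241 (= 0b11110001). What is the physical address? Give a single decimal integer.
Answer: 121

Derivation:
vaddr = 241 = 0b11110001
Split: l1_idx=3, l2_idx=6, offset=1
L1[3] = 0
L2[0][6] = 15
paddr = 15 * 8 + 1 = 121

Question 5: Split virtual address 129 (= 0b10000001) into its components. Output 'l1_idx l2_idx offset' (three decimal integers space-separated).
vaddr = 129 = 0b10000001
  top 2 bits -> l1_idx = 2
  next 3 bits -> l2_idx = 0
  bottom 3 bits -> offset = 1

Answer: 2 0 1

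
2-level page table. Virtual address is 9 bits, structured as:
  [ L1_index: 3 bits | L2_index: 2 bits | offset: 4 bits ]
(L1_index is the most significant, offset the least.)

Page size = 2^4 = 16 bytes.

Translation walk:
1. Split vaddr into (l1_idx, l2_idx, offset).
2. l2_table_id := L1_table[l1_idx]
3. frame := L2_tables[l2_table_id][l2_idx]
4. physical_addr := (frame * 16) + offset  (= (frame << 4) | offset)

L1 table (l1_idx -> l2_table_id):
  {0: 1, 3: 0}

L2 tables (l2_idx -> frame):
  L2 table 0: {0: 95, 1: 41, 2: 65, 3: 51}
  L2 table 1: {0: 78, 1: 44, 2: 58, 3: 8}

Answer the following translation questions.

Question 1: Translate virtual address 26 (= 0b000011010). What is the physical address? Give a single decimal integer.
vaddr = 26 = 0b000011010
Split: l1_idx=0, l2_idx=1, offset=10
L1[0] = 1
L2[1][1] = 44
paddr = 44 * 16 + 10 = 714

Answer: 714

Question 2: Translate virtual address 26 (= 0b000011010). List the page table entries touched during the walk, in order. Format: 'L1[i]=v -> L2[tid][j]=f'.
vaddr = 26 = 0b000011010
Split: l1_idx=0, l2_idx=1, offset=10

Answer: L1[0]=1 -> L2[1][1]=44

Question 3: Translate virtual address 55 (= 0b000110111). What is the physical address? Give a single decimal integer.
Answer: 135

Derivation:
vaddr = 55 = 0b000110111
Split: l1_idx=0, l2_idx=3, offset=7
L1[0] = 1
L2[1][3] = 8
paddr = 8 * 16 + 7 = 135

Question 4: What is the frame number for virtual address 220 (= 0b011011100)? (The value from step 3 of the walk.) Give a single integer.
Answer: 41

Derivation:
vaddr = 220: l1_idx=3, l2_idx=1
L1[3] = 0; L2[0][1] = 41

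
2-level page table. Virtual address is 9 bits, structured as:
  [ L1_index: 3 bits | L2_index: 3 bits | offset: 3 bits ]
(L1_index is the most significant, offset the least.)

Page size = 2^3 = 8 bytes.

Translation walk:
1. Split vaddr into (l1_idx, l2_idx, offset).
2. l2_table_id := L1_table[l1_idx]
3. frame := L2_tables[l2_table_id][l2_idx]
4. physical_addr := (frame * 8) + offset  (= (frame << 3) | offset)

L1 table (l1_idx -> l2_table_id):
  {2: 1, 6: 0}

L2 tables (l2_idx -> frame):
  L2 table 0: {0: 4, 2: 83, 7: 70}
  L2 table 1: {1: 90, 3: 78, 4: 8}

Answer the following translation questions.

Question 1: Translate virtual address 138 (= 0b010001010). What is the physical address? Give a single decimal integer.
Answer: 722

Derivation:
vaddr = 138 = 0b010001010
Split: l1_idx=2, l2_idx=1, offset=2
L1[2] = 1
L2[1][1] = 90
paddr = 90 * 8 + 2 = 722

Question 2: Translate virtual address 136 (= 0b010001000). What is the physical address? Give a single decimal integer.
Answer: 720

Derivation:
vaddr = 136 = 0b010001000
Split: l1_idx=2, l2_idx=1, offset=0
L1[2] = 1
L2[1][1] = 90
paddr = 90 * 8 + 0 = 720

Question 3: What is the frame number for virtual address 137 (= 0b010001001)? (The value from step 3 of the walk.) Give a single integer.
vaddr = 137: l1_idx=2, l2_idx=1
L1[2] = 1; L2[1][1] = 90

Answer: 90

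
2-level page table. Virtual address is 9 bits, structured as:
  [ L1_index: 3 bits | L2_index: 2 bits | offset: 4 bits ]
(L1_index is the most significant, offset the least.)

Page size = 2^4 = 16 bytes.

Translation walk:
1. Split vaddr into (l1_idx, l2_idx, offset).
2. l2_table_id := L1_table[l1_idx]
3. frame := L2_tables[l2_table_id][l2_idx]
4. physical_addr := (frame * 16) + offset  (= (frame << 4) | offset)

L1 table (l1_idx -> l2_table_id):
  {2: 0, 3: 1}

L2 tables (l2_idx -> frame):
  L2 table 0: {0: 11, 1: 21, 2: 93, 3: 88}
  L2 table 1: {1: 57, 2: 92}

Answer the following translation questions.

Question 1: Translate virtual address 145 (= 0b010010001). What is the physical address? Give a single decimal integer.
vaddr = 145 = 0b010010001
Split: l1_idx=2, l2_idx=1, offset=1
L1[2] = 0
L2[0][1] = 21
paddr = 21 * 16 + 1 = 337

Answer: 337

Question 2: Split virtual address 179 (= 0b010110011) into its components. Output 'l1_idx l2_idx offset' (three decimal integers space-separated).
vaddr = 179 = 0b010110011
  top 3 bits -> l1_idx = 2
  next 2 bits -> l2_idx = 3
  bottom 4 bits -> offset = 3

Answer: 2 3 3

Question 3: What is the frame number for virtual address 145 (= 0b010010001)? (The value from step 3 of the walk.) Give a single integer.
Answer: 21

Derivation:
vaddr = 145: l1_idx=2, l2_idx=1
L1[2] = 0; L2[0][1] = 21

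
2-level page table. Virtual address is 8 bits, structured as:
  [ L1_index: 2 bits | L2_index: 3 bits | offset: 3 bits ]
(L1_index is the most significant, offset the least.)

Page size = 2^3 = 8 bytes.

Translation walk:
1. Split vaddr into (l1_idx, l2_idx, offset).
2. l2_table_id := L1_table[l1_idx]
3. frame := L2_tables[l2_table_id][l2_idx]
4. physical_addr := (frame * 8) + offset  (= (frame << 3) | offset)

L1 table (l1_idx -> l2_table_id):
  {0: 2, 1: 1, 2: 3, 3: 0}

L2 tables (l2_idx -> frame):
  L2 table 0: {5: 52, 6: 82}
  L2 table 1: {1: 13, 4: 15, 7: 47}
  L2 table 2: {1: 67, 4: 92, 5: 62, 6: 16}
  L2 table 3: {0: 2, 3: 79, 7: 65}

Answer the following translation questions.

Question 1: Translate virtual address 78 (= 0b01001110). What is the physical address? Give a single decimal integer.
Answer: 110

Derivation:
vaddr = 78 = 0b01001110
Split: l1_idx=1, l2_idx=1, offset=6
L1[1] = 1
L2[1][1] = 13
paddr = 13 * 8 + 6 = 110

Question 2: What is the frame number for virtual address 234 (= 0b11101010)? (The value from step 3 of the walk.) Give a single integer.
Answer: 52

Derivation:
vaddr = 234: l1_idx=3, l2_idx=5
L1[3] = 0; L2[0][5] = 52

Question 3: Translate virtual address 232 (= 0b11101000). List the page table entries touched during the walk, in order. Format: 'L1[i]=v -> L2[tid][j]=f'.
Answer: L1[3]=0 -> L2[0][5]=52

Derivation:
vaddr = 232 = 0b11101000
Split: l1_idx=3, l2_idx=5, offset=0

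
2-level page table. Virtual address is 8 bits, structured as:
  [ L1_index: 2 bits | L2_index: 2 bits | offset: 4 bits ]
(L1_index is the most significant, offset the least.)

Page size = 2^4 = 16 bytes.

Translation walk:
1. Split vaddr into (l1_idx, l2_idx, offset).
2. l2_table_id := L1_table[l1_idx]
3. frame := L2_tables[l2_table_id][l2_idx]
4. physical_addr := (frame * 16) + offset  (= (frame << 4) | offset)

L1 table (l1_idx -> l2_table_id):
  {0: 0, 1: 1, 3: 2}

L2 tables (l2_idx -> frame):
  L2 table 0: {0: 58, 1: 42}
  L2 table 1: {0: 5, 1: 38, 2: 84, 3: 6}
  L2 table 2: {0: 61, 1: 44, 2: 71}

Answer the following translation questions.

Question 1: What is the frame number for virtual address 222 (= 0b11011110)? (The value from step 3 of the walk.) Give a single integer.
Answer: 44

Derivation:
vaddr = 222: l1_idx=3, l2_idx=1
L1[3] = 2; L2[2][1] = 44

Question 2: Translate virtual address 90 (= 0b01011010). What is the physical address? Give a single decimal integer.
vaddr = 90 = 0b01011010
Split: l1_idx=1, l2_idx=1, offset=10
L1[1] = 1
L2[1][1] = 38
paddr = 38 * 16 + 10 = 618

Answer: 618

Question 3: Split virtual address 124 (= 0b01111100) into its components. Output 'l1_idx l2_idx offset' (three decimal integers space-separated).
vaddr = 124 = 0b01111100
  top 2 bits -> l1_idx = 1
  next 2 bits -> l2_idx = 3
  bottom 4 bits -> offset = 12

Answer: 1 3 12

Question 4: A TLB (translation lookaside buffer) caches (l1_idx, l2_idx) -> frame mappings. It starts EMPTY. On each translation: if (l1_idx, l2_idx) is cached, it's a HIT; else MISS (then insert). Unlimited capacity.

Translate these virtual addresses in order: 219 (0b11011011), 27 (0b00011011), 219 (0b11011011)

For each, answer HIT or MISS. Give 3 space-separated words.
vaddr=219: (3,1) not in TLB -> MISS, insert
vaddr=27: (0,1) not in TLB -> MISS, insert
vaddr=219: (3,1) in TLB -> HIT

Answer: MISS MISS HIT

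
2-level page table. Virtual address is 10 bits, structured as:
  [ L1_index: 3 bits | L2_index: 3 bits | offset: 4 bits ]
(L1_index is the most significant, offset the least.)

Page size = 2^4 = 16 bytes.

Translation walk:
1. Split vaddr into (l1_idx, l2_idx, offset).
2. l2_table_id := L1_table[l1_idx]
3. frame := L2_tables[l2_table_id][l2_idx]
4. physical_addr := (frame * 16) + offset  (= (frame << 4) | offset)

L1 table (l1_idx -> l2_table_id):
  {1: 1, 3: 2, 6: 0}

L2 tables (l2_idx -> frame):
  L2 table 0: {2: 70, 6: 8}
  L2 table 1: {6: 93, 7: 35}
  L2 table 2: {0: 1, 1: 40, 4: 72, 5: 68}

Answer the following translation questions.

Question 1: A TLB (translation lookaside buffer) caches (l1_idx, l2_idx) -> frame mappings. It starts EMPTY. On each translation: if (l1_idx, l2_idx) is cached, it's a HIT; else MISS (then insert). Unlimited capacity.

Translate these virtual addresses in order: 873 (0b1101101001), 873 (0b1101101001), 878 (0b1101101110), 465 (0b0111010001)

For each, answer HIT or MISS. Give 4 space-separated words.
Answer: MISS HIT HIT MISS

Derivation:
vaddr=873: (6,6) not in TLB -> MISS, insert
vaddr=873: (6,6) in TLB -> HIT
vaddr=878: (6,6) in TLB -> HIT
vaddr=465: (3,5) not in TLB -> MISS, insert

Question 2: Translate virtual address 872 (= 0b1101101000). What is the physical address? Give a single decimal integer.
Answer: 136

Derivation:
vaddr = 872 = 0b1101101000
Split: l1_idx=6, l2_idx=6, offset=8
L1[6] = 0
L2[0][6] = 8
paddr = 8 * 16 + 8 = 136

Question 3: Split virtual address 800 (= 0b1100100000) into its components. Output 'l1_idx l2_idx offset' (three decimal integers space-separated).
Answer: 6 2 0

Derivation:
vaddr = 800 = 0b1100100000
  top 3 bits -> l1_idx = 6
  next 3 bits -> l2_idx = 2
  bottom 4 bits -> offset = 0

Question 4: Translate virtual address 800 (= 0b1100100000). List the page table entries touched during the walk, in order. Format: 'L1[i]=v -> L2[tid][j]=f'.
vaddr = 800 = 0b1100100000
Split: l1_idx=6, l2_idx=2, offset=0

Answer: L1[6]=0 -> L2[0][2]=70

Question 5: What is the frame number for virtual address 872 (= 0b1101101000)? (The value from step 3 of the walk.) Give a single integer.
Answer: 8

Derivation:
vaddr = 872: l1_idx=6, l2_idx=6
L1[6] = 0; L2[0][6] = 8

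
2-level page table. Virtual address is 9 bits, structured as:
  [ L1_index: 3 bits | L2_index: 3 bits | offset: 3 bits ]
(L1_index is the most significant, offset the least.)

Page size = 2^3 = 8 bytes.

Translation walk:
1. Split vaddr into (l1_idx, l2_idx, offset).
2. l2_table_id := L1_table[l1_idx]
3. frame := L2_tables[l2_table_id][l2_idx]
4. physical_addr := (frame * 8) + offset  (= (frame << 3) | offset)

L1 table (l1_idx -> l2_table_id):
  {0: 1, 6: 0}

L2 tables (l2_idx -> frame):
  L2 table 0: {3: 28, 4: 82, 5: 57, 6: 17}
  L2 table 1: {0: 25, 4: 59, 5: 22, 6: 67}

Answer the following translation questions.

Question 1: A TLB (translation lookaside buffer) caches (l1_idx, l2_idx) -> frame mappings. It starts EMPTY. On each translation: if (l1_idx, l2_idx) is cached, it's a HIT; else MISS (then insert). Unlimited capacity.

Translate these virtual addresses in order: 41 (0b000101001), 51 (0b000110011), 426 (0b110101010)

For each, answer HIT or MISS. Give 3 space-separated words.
vaddr=41: (0,5) not in TLB -> MISS, insert
vaddr=51: (0,6) not in TLB -> MISS, insert
vaddr=426: (6,5) not in TLB -> MISS, insert

Answer: MISS MISS MISS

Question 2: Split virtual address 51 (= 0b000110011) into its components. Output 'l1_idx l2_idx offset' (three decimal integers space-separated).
vaddr = 51 = 0b000110011
  top 3 bits -> l1_idx = 0
  next 3 bits -> l2_idx = 6
  bottom 3 bits -> offset = 3

Answer: 0 6 3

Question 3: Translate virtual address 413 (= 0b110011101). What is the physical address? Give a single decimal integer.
Answer: 229

Derivation:
vaddr = 413 = 0b110011101
Split: l1_idx=6, l2_idx=3, offset=5
L1[6] = 0
L2[0][3] = 28
paddr = 28 * 8 + 5 = 229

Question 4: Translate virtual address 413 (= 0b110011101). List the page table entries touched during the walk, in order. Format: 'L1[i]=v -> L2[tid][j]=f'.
Answer: L1[6]=0 -> L2[0][3]=28

Derivation:
vaddr = 413 = 0b110011101
Split: l1_idx=6, l2_idx=3, offset=5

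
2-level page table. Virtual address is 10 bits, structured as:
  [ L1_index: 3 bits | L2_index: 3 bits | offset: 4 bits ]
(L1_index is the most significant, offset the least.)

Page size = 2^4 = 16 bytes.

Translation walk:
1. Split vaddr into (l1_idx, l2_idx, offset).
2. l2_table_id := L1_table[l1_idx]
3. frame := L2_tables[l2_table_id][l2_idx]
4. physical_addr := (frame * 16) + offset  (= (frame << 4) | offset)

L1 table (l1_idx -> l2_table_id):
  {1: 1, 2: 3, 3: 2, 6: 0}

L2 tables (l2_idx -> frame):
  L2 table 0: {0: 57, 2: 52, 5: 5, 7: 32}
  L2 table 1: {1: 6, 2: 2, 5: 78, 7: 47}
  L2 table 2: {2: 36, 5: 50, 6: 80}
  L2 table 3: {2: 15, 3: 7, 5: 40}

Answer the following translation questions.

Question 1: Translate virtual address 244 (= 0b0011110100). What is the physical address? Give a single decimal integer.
Answer: 756

Derivation:
vaddr = 244 = 0b0011110100
Split: l1_idx=1, l2_idx=7, offset=4
L1[1] = 1
L2[1][7] = 47
paddr = 47 * 16 + 4 = 756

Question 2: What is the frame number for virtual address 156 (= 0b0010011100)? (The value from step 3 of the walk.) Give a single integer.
vaddr = 156: l1_idx=1, l2_idx=1
L1[1] = 1; L2[1][1] = 6

Answer: 6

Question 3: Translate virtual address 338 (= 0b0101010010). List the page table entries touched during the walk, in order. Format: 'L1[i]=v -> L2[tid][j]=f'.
Answer: L1[2]=3 -> L2[3][5]=40

Derivation:
vaddr = 338 = 0b0101010010
Split: l1_idx=2, l2_idx=5, offset=2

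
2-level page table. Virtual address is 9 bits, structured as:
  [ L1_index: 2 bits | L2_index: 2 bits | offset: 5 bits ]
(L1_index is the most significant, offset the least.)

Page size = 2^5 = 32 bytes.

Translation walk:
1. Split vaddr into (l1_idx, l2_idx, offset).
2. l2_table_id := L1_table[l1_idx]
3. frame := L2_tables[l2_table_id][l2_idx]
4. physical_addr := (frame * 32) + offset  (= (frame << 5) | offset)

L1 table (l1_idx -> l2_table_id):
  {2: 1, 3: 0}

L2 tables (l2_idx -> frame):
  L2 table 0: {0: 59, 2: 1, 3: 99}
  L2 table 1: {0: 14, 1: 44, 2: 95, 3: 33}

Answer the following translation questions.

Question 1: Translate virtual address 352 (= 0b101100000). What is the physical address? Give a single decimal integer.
Answer: 1056

Derivation:
vaddr = 352 = 0b101100000
Split: l1_idx=2, l2_idx=3, offset=0
L1[2] = 1
L2[1][3] = 33
paddr = 33 * 32 + 0 = 1056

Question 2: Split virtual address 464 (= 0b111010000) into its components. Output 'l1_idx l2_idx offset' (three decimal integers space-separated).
Answer: 3 2 16

Derivation:
vaddr = 464 = 0b111010000
  top 2 bits -> l1_idx = 3
  next 2 bits -> l2_idx = 2
  bottom 5 bits -> offset = 16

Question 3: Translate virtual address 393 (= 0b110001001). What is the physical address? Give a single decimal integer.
Answer: 1897

Derivation:
vaddr = 393 = 0b110001001
Split: l1_idx=3, l2_idx=0, offset=9
L1[3] = 0
L2[0][0] = 59
paddr = 59 * 32 + 9 = 1897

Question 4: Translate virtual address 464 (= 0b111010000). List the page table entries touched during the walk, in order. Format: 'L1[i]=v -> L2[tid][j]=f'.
vaddr = 464 = 0b111010000
Split: l1_idx=3, l2_idx=2, offset=16

Answer: L1[3]=0 -> L2[0][2]=1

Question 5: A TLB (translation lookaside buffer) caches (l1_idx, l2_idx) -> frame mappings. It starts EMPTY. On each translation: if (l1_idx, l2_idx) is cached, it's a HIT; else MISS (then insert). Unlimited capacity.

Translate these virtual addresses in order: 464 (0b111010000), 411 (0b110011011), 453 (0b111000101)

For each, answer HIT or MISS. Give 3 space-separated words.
Answer: MISS MISS HIT

Derivation:
vaddr=464: (3,2) not in TLB -> MISS, insert
vaddr=411: (3,0) not in TLB -> MISS, insert
vaddr=453: (3,2) in TLB -> HIT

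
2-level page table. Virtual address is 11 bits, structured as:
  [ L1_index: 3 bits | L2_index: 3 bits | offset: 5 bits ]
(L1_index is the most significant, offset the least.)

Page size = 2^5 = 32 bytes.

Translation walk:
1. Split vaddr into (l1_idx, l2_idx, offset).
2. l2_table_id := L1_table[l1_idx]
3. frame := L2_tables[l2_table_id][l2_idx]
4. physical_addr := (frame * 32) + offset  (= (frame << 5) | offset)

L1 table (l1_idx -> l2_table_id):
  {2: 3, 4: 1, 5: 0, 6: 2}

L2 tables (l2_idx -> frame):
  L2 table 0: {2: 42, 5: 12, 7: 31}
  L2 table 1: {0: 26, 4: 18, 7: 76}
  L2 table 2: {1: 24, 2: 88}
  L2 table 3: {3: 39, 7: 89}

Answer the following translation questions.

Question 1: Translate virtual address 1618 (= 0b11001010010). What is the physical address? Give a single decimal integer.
vaddr = 1618 = 0b11001010010
Split: l1_idx=6, l2_idx=2, offset=18
L1[6] = 2
L2[2][2] = 88
paddr = 88 * 32 + 18 = 2834

Answer: 2834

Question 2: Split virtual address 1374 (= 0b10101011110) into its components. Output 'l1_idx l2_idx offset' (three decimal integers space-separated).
Answer: 5 2 30

Derivation:
vaddr = 1374 = 0b10101011110
  top 3 bits -> l1_idx = 5
  next 3 bits -> l2_idx = 2
  bottom 5 bits -> offset = 30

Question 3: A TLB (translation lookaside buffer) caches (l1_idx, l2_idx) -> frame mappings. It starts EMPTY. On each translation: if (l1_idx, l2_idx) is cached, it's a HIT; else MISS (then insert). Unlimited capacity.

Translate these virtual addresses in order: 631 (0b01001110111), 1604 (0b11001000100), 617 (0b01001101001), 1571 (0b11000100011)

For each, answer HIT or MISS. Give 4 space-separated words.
Answer: MISS MISS HIT MISS

Derivation:
vaddr=631: (2,3) not in TLB -> MISS, insert
vaddr=1604: (6,2) not in TLB -> MISS, insert
vaddr=617: (2,3) in TLB -> HIT
vaddr=1571: (6,1) not in TLB -> MISS, insert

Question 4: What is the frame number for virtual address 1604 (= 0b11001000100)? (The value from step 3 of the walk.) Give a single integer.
vaddr = 1604: l1_idx=6, l2_idx=2
L1[6] = 2; L2[2][2] = 88

Answer: 88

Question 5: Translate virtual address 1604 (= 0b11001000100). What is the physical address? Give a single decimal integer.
vaddr = 1604 = 0b11001000100
Split: l1_idx=6, l2_idx=2, offset=4
L1[6] = 2
L2[2][2] = 88
paddr = 88 * 32 + 4 = 2820

Answer: 2820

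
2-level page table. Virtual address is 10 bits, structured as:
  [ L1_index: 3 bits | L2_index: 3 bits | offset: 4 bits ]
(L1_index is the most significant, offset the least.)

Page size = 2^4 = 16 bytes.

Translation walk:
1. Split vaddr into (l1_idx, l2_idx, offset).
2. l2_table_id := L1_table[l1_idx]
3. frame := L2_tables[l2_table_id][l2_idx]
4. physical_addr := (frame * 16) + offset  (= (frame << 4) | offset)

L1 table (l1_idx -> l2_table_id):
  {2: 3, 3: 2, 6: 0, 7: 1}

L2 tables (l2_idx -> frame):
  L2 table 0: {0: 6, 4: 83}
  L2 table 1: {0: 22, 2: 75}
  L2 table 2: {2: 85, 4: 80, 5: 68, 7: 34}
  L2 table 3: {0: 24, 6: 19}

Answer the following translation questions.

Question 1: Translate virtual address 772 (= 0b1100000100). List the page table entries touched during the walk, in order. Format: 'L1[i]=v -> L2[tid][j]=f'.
vaddr = 772 = 0b1100000100
Split: l1_idx=6, l2_idx=0, offset=4

Answer: L1[6]=0 -> L2[0][0]=6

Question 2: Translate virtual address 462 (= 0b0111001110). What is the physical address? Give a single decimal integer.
vaddr = 462 = 0b0111001110
Split: l1_idx=3, l2_idx=4, offset=14
L1[3] = 2
L2[2][4] = 80
paddr = 80 * 16 + 14 = 1294

Answer: 1294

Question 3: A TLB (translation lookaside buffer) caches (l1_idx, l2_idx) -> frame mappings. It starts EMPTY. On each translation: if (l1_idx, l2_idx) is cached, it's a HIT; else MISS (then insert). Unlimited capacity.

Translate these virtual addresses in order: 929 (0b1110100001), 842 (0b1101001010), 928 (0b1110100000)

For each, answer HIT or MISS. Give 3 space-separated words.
Answer: MISS MISS HIT

Derivation:
vaddr=929: (7,2) not in TLB -> MISS, insert
vaddr=842: (6,4) not in TLB -> MISS, insert
vaddr=928: (7,2) in TLB -> HIT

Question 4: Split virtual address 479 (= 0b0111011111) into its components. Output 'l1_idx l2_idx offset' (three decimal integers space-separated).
Answer: 3 5 15

Derivation:
vaddr = 479 = 0b0111011111
  top 3 bits -> l1_idx = 3
  next 3 bits -> l2_idx = 5
  bottom 4 bits -> offset = 15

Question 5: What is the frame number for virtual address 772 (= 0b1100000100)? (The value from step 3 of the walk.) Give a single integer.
Answer: 6

Derivation:
vaddr = 772: l1_idx=6, l2_idx=0
L1[6] = 0; L2[0][0] = 6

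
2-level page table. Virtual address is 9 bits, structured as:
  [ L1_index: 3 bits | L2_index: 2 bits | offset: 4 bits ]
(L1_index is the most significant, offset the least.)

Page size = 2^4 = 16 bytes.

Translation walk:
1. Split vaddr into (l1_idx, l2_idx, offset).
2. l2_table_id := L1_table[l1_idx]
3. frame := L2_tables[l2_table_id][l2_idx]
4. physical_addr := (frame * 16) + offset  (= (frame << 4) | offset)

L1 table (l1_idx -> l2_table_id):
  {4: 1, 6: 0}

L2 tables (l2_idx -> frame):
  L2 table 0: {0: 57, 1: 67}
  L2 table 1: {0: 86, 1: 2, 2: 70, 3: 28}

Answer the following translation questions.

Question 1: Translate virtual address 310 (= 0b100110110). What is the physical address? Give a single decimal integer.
vaddr = 310 = 0b100110110
Split: l1_idx=4, l2_idx=3, offset=6
L1[4] = 1
L2[1][3] = 28
paddr = 28 * 16 + 6 = 454

Answer: 454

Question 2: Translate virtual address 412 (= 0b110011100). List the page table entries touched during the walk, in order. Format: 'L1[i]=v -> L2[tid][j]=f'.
vaddr = 412 = 0b110011100
Split: l1_idx=6, l2_idx=1, offset=12

Answer: L1[6]=0 -> L2[0][1]=67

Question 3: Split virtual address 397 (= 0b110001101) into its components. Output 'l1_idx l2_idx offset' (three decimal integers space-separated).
Answer: 6 0 13

Derivation:
vaddr = 397 = 0b110001101
  top 3 bits -> l1_idx = 6
  next 2 bits -> l2_idx = 0
  bottom 4 bits -> offset = 13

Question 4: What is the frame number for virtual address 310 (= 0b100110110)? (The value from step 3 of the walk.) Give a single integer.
vaddr = 310: l1_idx=4, l2_idx=3
L1[4] = 1; L2[1][3] = 28

Answer: 28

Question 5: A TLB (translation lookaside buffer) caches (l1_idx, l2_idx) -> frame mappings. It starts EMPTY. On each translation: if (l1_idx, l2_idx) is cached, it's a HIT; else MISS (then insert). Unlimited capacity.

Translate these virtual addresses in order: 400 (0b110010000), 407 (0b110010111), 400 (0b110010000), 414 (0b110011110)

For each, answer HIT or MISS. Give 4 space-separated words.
Answer: MISS HIT HIT HIT

Derivation:
vaddr=400: (6,1) not in TLB -> MISS, insert
vaddr=407: (6,1) in TLB -> HIT
vaddr=400: (6,1) in TLB -> HIT
vaddr=414: (6,1) in TLB -> HIT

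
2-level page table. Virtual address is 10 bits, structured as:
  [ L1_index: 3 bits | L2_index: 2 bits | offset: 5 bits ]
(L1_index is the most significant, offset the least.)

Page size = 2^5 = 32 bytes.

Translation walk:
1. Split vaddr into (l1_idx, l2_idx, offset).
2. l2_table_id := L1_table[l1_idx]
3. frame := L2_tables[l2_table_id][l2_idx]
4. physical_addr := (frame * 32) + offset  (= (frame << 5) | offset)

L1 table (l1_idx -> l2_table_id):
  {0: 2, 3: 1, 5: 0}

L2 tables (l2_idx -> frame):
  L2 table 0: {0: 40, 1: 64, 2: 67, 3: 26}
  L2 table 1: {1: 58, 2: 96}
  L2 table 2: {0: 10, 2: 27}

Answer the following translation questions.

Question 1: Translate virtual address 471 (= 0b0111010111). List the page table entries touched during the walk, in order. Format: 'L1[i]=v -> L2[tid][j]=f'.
vaddr = 471 = 0b0111010111
Split: l1_idx=3, l2_idx=2, offset=23

Answer: L1[3]=1 -> L2[1][2]=96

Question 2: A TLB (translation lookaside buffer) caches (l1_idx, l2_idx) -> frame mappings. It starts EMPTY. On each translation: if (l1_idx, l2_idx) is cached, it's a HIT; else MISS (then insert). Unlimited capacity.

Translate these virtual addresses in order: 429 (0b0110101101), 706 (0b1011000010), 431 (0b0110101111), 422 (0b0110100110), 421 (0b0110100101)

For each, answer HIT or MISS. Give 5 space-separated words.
Answer: MISS MISS HIT HIT HIT

Derivation:
vaddr=429: (3,1) not in TLB -> MISS, insert
vaddr=706: (5,2) not in TLB -> MISS, insert
vaddr=431: (3,1) in TLB -> HIT
vaddr=422: (3,1) in TLB -> HIT
vaddr=421: (3,1) in TLB -> HIT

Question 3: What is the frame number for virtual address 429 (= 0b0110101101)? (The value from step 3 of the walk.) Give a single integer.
Answer: 58

Derivation:
vaddr = 429: l1_idx=3, l2_idx=1
L1[3] = 1; L2[1][1] = 58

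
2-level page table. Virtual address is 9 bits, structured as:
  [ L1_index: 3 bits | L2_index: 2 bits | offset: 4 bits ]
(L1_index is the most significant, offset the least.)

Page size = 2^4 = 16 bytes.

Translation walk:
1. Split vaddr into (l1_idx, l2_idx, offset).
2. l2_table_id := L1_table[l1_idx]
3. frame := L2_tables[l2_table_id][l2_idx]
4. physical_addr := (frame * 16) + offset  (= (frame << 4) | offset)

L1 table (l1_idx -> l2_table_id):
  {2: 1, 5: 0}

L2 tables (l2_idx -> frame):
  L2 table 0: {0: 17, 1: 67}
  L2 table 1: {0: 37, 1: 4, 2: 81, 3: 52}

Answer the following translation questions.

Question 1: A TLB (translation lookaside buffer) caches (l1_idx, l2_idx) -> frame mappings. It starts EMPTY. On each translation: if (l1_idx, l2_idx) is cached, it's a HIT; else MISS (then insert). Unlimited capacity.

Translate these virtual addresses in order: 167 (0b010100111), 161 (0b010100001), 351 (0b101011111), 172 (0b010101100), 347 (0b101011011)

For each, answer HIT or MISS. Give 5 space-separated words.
vaddr=167: (2,2) not in TLB -> MISS, insert
vaddr=161: (2,2) in TLB -> HIT
vaddr=351: (5,1) not in TLB -> MISS, insert
vaddr=172: (2,2) in TLB -> HIT
vaddr=347: (5,1) in TLB -> HIT

Answer: MISS HIT MISS HIT HIT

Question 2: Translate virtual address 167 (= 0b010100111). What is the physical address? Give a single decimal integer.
vaddr = 167 = 0b010100111
Split: l1_idx=2, l2_idx=2, offset=7
L1[2] = 1
L2[1][2] = 81
paddr = 81 * 16 + 7 = 1303

Answer: 1303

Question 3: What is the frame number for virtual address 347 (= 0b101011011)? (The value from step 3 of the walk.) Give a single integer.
vaddr = 347: l1_idx=5, l2_idx=1
L1[5] = 0; L2[0][1] = 67

Answer: 67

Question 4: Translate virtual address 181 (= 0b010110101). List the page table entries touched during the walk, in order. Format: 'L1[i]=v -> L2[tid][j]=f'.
Answer: L1[2]=1 -> L2[1][3]=52

Derivation:
vaddr = 181 = 0b010110101
Split: l1_idx=2, l2_idx=3, offset=5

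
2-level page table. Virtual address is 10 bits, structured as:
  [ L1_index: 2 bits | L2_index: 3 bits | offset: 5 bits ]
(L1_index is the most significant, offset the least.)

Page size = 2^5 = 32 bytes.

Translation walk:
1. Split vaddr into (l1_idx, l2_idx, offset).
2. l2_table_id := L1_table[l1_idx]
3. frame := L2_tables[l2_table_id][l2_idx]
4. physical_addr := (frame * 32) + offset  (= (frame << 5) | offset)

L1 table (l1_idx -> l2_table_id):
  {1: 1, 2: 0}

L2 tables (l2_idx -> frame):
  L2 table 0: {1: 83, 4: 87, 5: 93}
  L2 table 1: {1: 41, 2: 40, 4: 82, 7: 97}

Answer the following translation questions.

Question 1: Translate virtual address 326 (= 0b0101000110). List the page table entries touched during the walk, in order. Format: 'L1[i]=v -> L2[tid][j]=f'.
vaddr = 326 = 0b0101000110
Split: l1_idx=1, l2_idx=2, offset=6

Answer: L1[1]=1 -> L2[1][2]=40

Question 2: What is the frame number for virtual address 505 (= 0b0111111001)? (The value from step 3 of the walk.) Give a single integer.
Answer: 97

Derivation:
vaddr = 505: l1_idx=1, l2_idx=7
L1[1] = 1; L2[1][7] = 97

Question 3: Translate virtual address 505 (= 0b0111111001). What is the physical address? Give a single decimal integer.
vaddr = 505 = 0b0111111001
Split: l1_idx=1, l2_idx=7, offset=25
L1[1] = 1
L2[1][7] = 97
paddr = 97 * 32 + 25 = 3129

Answer: 3129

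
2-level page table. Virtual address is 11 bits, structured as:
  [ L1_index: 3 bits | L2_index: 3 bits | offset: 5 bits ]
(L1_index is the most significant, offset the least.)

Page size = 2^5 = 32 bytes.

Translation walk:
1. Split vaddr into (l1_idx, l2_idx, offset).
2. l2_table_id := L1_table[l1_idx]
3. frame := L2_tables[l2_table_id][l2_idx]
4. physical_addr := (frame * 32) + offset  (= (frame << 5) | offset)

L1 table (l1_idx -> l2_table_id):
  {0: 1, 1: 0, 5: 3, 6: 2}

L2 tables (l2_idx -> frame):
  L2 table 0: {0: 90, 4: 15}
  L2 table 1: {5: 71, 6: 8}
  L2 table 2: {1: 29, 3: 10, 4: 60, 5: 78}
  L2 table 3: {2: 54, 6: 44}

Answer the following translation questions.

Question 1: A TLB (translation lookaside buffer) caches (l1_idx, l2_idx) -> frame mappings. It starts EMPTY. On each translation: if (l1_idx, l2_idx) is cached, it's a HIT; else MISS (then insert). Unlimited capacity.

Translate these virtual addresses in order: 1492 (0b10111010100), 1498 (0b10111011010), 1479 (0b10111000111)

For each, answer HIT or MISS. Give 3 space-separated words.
vaddr=1492: (5,6) not in TLB -> MISS, insert
vaddr=1498: (5,6) in TLB -> HIT
vaddr=1479: (5,6) in TLB -> HIT

Answer: MISS HIT HIT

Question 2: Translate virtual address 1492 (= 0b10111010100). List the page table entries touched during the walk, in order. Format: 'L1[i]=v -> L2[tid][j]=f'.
Answer: L1[5]=3 -> L2[3][6]=44

Derivation:
vaddr = 1492 = 0b10111010100
Split: l1_idx=5, l2_idx=6, offset=20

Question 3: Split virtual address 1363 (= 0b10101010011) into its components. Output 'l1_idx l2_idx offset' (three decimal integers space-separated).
vaddr = 1363 = 0b10101010011
  top 3 bits -> l1_idx = 5
  next 3 bits -> l2_idx = 2
  bottom 5 bits -> offset = 19

Answer: 5 2 19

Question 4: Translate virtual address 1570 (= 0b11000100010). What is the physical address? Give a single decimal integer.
vaddr = 1570 = 0b11000100010
Split: l1_idx=6, l2_idx=1, offset=2
L1[6] = 2
L2[2][1] = 29
paddr = 29 * 32 + 2 = 930

Answer: 930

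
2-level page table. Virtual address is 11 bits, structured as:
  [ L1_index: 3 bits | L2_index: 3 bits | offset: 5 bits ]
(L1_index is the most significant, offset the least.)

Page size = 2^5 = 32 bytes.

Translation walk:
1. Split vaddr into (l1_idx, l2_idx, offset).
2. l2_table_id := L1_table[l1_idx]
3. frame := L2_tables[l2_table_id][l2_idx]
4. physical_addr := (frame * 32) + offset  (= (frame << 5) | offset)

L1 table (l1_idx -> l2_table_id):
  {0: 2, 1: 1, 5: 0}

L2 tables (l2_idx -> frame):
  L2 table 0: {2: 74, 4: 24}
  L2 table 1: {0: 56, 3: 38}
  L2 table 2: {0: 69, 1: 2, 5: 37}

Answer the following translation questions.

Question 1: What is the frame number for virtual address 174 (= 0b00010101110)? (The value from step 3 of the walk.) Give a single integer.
Answer: 37

Derivation:
vaddr = 174: l1_idx=0, l2_idx=5
L1[0] = 2; L2[2][5] = 37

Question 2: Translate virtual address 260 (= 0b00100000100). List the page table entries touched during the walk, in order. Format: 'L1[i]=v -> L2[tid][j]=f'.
Answer: L1[1]=1 -> L2[1][0]=56

Derivation:
vaddr = 260 = 0b00100000100
Split: l1_idx=1, l2_idx=0, offset=4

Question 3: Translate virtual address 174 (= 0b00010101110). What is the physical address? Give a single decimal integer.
Answer: 1198

Derivation:
vaddr = 174 = 0b00010101110
Split: l1_idx=0, l2_idx=5, offset=14
L1[0] = 2
L2[2][5] = 37
paddr = 37 * 32 + 14 = 1198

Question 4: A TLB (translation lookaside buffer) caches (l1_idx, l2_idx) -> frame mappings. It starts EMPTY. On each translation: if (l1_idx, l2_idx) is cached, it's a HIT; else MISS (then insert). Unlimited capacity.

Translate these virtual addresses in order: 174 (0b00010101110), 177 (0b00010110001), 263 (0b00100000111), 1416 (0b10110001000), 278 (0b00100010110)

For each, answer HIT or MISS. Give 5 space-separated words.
vaddr=174: (0,5) not in TLB -> MISS, insert
vaddr=177: (0,5) in TLB -> HIT
vaddr=263: (1,0) not in TLB -> MISS, insert
vaddr=1416: (5,4) not in TLB -> MISS, insert
vaddr=278: (1,0) in TLB -> HIT

Answer: MISS HIT MISS MISS HIT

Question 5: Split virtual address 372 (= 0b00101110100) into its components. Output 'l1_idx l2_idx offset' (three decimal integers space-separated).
Answer: 1 3 20

Derivation:
vaddr = 372 = 0b00101110100
  top 3 bits -> l1_idx = 1
  next 3 bits -> l2_idx = 3
  bottom 5 bits -> offset = 20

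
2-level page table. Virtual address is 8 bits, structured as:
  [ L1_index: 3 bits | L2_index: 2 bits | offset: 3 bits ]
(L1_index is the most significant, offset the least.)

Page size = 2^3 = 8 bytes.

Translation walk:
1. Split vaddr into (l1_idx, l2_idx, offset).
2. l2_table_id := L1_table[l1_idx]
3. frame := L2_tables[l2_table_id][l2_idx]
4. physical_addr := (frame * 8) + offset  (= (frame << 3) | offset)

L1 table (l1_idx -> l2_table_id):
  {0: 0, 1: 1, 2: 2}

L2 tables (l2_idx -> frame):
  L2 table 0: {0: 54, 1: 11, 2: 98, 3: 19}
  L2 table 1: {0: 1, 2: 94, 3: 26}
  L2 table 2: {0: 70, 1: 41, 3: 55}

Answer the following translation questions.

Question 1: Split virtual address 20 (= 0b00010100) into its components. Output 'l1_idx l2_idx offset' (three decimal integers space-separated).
vaddr = 20 = 0b00010100
  top 3 bits -> l1_idx = 0
  next 2 bits -> l2_idx = 2
  bottom 3 bits -> offset = 4

Answer: 0 2 4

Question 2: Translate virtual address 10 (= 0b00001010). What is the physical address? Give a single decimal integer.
vaddr = 10 = 0b00001010
Split: l1_idx=0, l2_idx=1, offset=2
L1[0] = 0
L2[0][1] = 11
paddr = 11 * 8 + 2 = 90

Answer: 90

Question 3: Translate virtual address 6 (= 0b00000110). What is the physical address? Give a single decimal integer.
vaddr = 6 = 0b00000110
Split: l1_idx=0, l2_idx=0, offset=6
L1[0] = 0
L2[0][0] = 54
paddr = 54 * 8 + 6 = 438

Answer: 438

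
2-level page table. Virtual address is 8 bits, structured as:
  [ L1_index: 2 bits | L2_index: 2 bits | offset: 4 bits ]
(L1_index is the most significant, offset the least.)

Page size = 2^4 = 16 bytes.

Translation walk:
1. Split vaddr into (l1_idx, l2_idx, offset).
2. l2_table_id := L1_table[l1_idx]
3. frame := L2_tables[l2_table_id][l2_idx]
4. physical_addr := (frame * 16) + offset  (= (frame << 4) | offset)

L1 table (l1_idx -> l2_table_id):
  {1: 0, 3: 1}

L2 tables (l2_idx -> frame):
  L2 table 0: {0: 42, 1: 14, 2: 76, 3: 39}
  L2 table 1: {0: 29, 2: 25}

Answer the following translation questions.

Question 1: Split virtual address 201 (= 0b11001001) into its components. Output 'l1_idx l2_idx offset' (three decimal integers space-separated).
vaddr = 201 = 0b11001001
  top 2 bits -> l1_idx = 3
  next 2 bits -> l2_idx = 0
  bottom 4 bits -> offset = 9

Answer: 3 0 9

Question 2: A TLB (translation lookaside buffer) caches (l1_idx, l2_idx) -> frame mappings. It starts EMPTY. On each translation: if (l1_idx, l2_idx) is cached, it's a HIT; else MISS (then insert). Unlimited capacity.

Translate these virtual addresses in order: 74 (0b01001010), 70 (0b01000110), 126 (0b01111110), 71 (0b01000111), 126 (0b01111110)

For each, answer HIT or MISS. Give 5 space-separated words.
vaddr=74: (1,0) not in TLB -> MISS, insert
vaddr=70: (1,0) in TLB -> HIT
vaddr=126: (1,3) not in TLB -> MISS, insert
vaddr=71: (1,0) in TLB -> HIT
vaddr=126: (1,3) in TLB -> HIT

Answer: MISS HIT MISS HIT HIT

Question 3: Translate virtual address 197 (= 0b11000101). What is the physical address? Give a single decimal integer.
Answer: 469

Derivation:
vaddr = 197 = 0b11000101
Split: l1_idx=3, l2_idx=0, offset=5
L1[3] = 1
L2[1][0] = 29
paddr = 29 * 16 + 5 = 469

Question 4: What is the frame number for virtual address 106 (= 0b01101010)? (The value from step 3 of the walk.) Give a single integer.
Answer: 76

Derivation:
vaddr = 106: l1_idx=1, l2_idx=2
L1[1] = 0; L2[0][2] = 76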